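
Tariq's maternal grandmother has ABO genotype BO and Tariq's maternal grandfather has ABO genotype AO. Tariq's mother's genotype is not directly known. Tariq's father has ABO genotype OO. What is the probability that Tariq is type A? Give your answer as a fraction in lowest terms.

Tariq's mother's ABO genotype from BO × AO: 1/4 AB, 1/4 AO, 1/4 BO, 1/4 OO.
Crossing each possibility with the father OO and summing P(type A): 1/4·1/2 + 1/4·1/2 + 1/4·0 + 1/4·0 = 1/4.

1/4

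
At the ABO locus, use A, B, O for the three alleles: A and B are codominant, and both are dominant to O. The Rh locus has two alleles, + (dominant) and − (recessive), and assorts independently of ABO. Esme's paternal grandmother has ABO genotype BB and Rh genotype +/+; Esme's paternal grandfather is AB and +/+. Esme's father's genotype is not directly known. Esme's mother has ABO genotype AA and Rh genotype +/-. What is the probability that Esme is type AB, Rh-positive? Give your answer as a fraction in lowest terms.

3/4

Esme's father's ABO genotype from BB × AB: 1/2 AB, 1/2 BB.
Crossing each possibility with the mother AA and summing P(type AB): 1/2·1/2 + 1/2·1 = 3/4.
Similarly for Rh via the father's Rh distribution: P(Rh+) = 1.
Independent loci: 3/4 × 1 = 3/4.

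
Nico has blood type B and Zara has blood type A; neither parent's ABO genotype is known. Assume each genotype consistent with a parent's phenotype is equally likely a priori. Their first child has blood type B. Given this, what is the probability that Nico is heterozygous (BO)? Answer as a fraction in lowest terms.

1/3

Possible genotypes: Nico ∈ {BB, BO}; Zara ∈ {AA, AO}.
Weight each parental genotype pair by prior × P(type-B child):
  BB × AO: posterior weight 2/3.
  BO × AO: posterior weight 1/3.
Sum the posterior weight over pairs where Nico is BO: 1/3.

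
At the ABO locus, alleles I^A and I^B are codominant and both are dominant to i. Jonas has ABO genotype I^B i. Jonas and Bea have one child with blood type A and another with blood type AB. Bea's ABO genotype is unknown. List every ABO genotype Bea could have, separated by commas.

I^A I^A, I^A I^B, I^A i

For each candidate genotype of Bea, check whether crossing it with I^B i can produce every observed child phenotype.
  I^A I^A → possible child types {A, AB} ✓
  I^A I^B → possible child types {A, B, AB} ✓
  I^A i → possible child types {O, A, B, AB} ✓
  I^B I^B → possible child types {B} ✗
  I^B i → possible child types {O, B} ✗
  i i → possible child types {O, B} ✗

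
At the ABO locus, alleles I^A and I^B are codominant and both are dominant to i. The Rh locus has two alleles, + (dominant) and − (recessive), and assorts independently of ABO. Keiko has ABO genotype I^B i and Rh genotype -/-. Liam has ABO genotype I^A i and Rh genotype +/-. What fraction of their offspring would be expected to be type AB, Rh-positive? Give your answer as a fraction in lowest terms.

1/8

ABO cross I^B i × I^A i → offspring phenotypes: 1/4 O, 1/4 A, 1/4 B, 1/4 AB.
Rh cross -/- × +/- → 1/2 Rh+, 1/2 Rh-.
Independent loci: P(type AB, Rh-positive) = 1/4 × 1/2 = 1/8.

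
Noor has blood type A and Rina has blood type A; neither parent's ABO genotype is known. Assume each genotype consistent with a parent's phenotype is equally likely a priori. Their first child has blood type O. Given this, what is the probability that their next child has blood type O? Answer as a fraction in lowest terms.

Possible genotypes: Noor ∈ {I^A I^A, I^A i}; Rina ∈ {I^A I^A, I^A i}.
Weight each parental genotype pair by prior × P(type-O child):
  I^A i × I^A i: posterior weight 1; P(next child type O) = 1/4.
Weighted sum = 1/4.

1/4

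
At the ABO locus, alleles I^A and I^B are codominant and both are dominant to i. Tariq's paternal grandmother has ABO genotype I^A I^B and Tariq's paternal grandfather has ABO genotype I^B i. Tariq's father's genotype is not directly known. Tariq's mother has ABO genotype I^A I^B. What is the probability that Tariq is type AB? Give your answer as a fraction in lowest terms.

Tariq's father's ABO genotype from I^A I^B × I^B i: 1/4 I^A I^B, 1/4 I^A i, 1/4 I^B I^B, 1/4 I^B i.
Crossing each possibility with the mother I^A I^B and summing P(type AB): 1/4·1/2 + 1/4·1/4 + 1/4·1/2 + 1/4·1/4 = 3/8.

3/8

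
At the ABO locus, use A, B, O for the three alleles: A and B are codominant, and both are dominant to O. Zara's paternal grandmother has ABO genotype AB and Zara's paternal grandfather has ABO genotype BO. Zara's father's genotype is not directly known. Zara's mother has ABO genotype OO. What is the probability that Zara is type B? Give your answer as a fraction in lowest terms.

1/2

Zara's father's ABO genotype from AB × BO: 1/4 AB, 1/4 AO, 1/4 BB, 1/4 BO.
Crossing each possibility with the mother OO and summing P(type B): 1/4·1/2 + 1/4·0 + 1/4·1 + 1/4·1/2 = 1/2.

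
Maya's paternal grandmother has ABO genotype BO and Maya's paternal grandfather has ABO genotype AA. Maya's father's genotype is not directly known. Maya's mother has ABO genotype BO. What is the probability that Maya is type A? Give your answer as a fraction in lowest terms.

Maya's father's ABO genotype from BO × AA: 1/2 AB, 1/2 AO.
Crossing each possibility with the mother BO and summing P(type A): 1/2·1/4 + 1/2·1/4 = 1/4.

1/4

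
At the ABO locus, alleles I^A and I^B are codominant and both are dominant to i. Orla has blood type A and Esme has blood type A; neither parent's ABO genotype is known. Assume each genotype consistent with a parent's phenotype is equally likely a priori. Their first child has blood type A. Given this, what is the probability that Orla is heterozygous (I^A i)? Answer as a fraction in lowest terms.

7/15

Possible genotypes: Orla ∈ {I^A I^A, I^A i}; Esme ∈ {I^A I^A, I^A i}.
Weight each parental genotype pair by prior × P(type-A child):
  I^A I^A × I^A I^A: posterior weight 4/15.
  I^A I^A × I^A i: posterior weight 4/15.
  I^A i × I^A I^A: posterior weight 4/15.
  I^A i × I^A i: posterior weight 1/5.
Sum the posterior weight over pairs where Orla is I^A i: 7/15.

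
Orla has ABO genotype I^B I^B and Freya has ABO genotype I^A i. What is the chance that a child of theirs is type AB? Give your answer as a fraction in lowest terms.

ABO cross I^B I^B × I^A i → offspring phenotypes: 1/2 B, 1/2 AB.
So P(type AB) = 1/2.

1/2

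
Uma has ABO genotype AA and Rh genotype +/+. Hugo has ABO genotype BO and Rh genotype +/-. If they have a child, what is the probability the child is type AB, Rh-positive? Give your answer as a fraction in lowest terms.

ABO cross AA × BO → offspring phenotypes: 1/2 A, 1/2 AB.
Rh cross +/+ × +/- → 1 Rh+.
Independent loci: P(type AB, Rh-positive) = 1/2 × 1 = 1/2.

1/2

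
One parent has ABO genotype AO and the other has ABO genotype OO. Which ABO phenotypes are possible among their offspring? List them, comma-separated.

Gametes from AO × OO give offspring ABO genotypes AO, OO, i.e. phenotypes O, A.

O, A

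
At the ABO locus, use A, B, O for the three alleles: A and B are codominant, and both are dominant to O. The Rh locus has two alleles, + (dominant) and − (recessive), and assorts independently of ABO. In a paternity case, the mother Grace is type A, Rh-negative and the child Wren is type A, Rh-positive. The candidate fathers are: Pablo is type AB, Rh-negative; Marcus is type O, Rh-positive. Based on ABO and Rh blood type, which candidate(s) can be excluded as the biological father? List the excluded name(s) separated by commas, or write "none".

A candidate is excluded only if no genotype consistent with his phenotype could produce a type A, Rh-positive child with a type A, Rh-negative mother.
Pablo (type AB, Rh-): no genotype consistent with that phenotype can produce a type-A Rh+ child with a type-A mother.

Pablo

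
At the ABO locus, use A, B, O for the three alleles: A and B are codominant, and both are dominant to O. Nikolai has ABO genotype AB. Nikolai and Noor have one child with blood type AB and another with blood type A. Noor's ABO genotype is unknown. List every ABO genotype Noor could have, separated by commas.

For each candidate genotype of Noor, check whether crossing it with AB can produce every observed child phenotype.
  AA → possible child types {A, AB} ✓
  AB → possible child types {A, B, AB} ✓
  AO → possible child types {A, B, AB} ✓
  BB → possible child types {B, AB} ✗
  BO → possible child types {A, B, AB} ✓
  OO → possible child types {A, B} ✗

AA, AB, AO, BO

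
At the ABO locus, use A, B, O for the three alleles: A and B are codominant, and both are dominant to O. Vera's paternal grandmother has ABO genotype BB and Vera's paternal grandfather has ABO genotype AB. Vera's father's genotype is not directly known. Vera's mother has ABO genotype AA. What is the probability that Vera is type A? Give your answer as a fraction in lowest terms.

1/4

Vera's father's ABO genotype from BB × AB: 1/2 AB, 1/2 BB.
Crossing each possibility with the mother AA and summing P(type A): 1/2·1/2 + 1/2·0 = 1/4.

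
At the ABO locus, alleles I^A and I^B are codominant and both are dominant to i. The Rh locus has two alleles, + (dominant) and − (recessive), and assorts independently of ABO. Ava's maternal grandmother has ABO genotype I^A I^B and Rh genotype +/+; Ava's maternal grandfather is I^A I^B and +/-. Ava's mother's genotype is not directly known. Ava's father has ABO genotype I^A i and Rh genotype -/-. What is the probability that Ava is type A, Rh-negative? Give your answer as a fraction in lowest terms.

1/8

Ava's mother's ABO genotype from I^A I^B × I^A I^B: 1/4 I^A I^A, 1/2 I^A I^B, 1/4 I^B I^B.
Crossing each possibility with the father I^A i and summing P(type A): 1/4·1 + 1/2·1/2 + 1/4·0 = 1/2.
Similarly for Rh via the mother's Rh distribution: P(Rh-) = 1/4.
Independent loci: 1/2 × 1/4 = 1/8.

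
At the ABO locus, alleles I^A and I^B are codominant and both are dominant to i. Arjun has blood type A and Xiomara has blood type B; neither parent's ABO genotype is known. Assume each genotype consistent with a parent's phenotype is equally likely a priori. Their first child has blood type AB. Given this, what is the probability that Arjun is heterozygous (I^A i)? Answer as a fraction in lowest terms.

1/3

Possible genotypes: Arjun ∈ {I^A I^A, I^A i}; Xiomara ∈ {I^B I^B, I^B i}.
Weight each parental genotype pair by prior × P(type-AB child):
  I^A I^A × I^B I^B: posterior weight 4/9.
  I^A I^A × I^B i: posterior weight 2/9.
  I^A i × I^B I^B: posterior weight 2/9.
  I^A i × I^B i: posterior weight 1/9.
Sum the posterior weight over pairs where Arjun is I^A i: 1/3.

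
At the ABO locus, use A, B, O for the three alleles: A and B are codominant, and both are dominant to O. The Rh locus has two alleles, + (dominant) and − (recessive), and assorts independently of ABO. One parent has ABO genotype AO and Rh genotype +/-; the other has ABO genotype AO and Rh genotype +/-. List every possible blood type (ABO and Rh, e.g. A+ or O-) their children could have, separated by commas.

Gametes from AO × AO give offspring ABO genotypes AA, AO, OO, i.e. phenotypes O, A.
Rh cross +/- × +/- → phenotypes Rh+, Rh-.
Combining independently: O+, O-, A+, A-.

O+, O-, A+, A-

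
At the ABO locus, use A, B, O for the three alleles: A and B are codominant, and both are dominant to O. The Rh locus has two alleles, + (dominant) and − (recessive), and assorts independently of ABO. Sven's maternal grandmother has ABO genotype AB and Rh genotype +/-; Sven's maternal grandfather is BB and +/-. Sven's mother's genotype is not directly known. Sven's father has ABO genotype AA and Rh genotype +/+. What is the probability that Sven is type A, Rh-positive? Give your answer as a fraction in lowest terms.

Sven's mother's ABO genotype from AB × BB: 1/2 AB, 1/2 BB.
Crossing each possibility with the father AA and summing P(type A): 1/2·1/2 + 1/2·0 = 1/4.
Similarly for Rh via the mother's Rh distribution: P(Rh+) = 1.
Independent loci: 1/4 × 1 = 1/4.

1/4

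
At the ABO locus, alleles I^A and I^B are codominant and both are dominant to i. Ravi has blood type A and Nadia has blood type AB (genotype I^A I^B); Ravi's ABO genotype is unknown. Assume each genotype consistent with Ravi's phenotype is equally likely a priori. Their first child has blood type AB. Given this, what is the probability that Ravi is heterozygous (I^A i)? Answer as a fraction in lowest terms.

1/3

Possible genotypes: Ravi ∈ {I^A I^A, I^A i}; Nadia ∈ {I^A I^B}.
Weight each parental genotype pair by prior × P(type-AB child):
  I^A I^A × I^A I^B: posterior weight 2/3.
  I^A i × I^A I^B: posterior weight 1/3.
Sum the posterior weight over pairs where Ravi is I^A i: 1/3.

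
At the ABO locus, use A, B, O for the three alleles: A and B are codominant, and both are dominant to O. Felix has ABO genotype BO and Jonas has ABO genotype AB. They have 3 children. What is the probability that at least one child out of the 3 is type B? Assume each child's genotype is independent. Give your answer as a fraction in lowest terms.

ABO cross BO × AB → 1/4 A, 1/2 B, 1/4 AB.
So P(type B) = 1/2 per child.
P(none) = (1/2)^3 = 1/8; P(at least one) = 1 − 1/8 = 7/8.

7/8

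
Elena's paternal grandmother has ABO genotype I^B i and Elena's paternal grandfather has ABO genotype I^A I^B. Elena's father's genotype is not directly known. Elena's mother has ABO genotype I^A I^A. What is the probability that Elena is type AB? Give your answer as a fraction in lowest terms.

Elena's father's ABO genotype from I^B i × I^A I^B: 1/4 I^A I^B, 1/4 I^A i, 1/4 I^B I^B, 1/4 I^B i.
Crossing each possibility with the mother I^A I^A and summing P(type AB): 1/4·1/2 + 1/4·0 + 1/4·1 + 1/4·1/2 = 1/2.

1/2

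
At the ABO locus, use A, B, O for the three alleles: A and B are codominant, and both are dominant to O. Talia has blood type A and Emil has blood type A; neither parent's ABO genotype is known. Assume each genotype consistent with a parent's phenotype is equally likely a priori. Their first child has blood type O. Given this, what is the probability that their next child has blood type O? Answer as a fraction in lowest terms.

Possible genotypes: Talia ∈ {AA, AO}; Emil ∈ {AA, AO}.
Weight each parental genotype pair by prior × P(type-O child):
  AO × AO: posterior weight 1; P(next child type O) = 1/4.
Weighted sum = 1/4.

1/4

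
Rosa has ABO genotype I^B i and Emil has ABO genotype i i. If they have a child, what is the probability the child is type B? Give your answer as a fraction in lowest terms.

ABO cross I^B i × i i → offspring phenotypes: 1/2 O, 1/2 B.
So P(type B) = 1/2.

1/2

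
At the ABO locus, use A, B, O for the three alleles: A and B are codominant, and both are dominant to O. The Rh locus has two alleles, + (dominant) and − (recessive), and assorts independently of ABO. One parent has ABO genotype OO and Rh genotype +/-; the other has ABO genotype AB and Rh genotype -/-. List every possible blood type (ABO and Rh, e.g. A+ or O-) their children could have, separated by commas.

A+, A-, B+, B-

Gametes from OO × AB give offspring ABO genotypes AO, BO, i.e. phenotypes A, B.
Rh cross +/- × -/- → phenotypes Rh+, Rh-.
Combining independently: A+, A-, B+, B-.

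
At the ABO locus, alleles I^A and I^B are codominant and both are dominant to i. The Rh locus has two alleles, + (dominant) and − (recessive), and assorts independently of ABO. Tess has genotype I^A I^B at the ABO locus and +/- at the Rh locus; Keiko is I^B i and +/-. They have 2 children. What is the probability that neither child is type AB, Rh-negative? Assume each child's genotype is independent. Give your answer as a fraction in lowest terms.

ABO cross I^A I^B × I^B i → 1/4 A, 1/2 B, 1/4 AB.
Rh cross +/- × +/- → 3/4 Rh+, 1/4 Rh-; so P(type AB, Rh-negative) = 1/4 × 1/4 = 1/16 per child.
P(not type AB, Rh-negative) = 15/16 for one child; (15/16)^2 = 225/256.

225/256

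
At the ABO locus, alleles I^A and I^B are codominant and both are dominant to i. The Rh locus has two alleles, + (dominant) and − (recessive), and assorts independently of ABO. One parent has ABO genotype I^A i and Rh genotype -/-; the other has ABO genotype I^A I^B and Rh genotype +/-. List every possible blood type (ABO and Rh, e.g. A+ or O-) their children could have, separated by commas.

Gametes from I^A i × I^A I^B give offspring ABO genotypes I^A I^A, I^A I^B, I^A i, I^B i, i.e. phenotypes A, B, AB.
Rh cross -/- × +/- → phenotypes Rh+, Rh-.
Combining independently: A+, A-, B+, B-, AB+, AB-.

A+, A-, B+, B-, AB+, AB-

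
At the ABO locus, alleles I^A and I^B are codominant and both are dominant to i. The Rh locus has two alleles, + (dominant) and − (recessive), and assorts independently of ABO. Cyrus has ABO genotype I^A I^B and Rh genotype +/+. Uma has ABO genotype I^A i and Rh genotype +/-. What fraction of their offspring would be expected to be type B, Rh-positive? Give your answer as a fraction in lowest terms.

ABO cross I^A I^B × I^A i → offspring phenotypes: 1/2 A, 1/4 B, 1/4 AB.
Rh cross +/+ × +/- → 1 Rh+.
Independent loci: P(type B, Rh-positive) = 1/4 × 1 = 1/4.

1/4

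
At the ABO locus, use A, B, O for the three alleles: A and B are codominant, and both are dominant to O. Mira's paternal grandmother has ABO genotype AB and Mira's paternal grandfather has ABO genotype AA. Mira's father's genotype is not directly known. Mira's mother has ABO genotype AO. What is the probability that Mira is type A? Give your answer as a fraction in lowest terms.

Mira's father's ABO genotype from AB × AA: 1/2 AA, 1/2 AB.
Crossing each possibility with the mother AO and summing P(type A): 1/2·1 + 1/2·1/2 = 3/4.

3/4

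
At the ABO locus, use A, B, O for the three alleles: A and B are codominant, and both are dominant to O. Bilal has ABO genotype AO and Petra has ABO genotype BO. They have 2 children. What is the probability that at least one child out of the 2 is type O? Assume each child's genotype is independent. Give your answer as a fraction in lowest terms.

ABO cross AO × BO → 1/4 O, 1/4 A, 1/4 B, 1/4 AB.
So P(type O) = 1/4 per child.
P(none) = (3/4)^2 = 9/16; P(at least one) = 1 − 9/16 = 7/16.

7/16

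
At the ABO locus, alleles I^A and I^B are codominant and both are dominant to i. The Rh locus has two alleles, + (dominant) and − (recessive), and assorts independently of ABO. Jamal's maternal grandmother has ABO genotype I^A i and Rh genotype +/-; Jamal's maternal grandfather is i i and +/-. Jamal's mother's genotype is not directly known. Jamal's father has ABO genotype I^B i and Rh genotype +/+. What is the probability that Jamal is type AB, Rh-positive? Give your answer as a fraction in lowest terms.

1/8

Jamal's mother's ABO genotype from I^A i × i i: 1/2 I^A i, 1/2 i i.
Crossing each possibility with the father I^B i and summing P(type AB): 1/2·1/4 + 1/2·0 = 1/8.
Similarly for Rh via the mother's Rh distribution: P(Rh+) = 1.
Independent loci: 1/8 × 1 = 1/8.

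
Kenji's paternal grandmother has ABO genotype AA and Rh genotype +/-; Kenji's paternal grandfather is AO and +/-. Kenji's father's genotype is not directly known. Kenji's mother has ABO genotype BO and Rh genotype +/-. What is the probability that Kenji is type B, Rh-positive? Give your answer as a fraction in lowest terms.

3/32

Kenji's father's ABO genotype from AA × AO: 1/2 AA, 1/2 AO.
Crossing each possibility with the mother BO and summing P(type B): 1/2·0 + 1/2·1/4 = 1/8.
Similarly for Rh via the father's Rh distribution: P(Rh+) = 3/4.
Independent loci: 1/8 × 3/4 = 3/32.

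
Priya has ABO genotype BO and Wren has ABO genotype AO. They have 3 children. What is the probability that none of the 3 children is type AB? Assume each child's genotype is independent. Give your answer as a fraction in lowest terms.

ABO cross BO × AO → 1/4 O, 1/4 A, 1/4 B, 1/4 AB.
So P(type AB) = 1/4 per child.
P(not type AB) = 3/4 for one child; (3/4)^3 = 27/64.

27/64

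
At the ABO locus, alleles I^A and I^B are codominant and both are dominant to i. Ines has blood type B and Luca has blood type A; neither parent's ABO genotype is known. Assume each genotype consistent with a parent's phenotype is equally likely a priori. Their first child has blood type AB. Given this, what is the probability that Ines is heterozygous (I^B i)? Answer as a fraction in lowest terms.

Possible genotypes: Ines ∈ {I^B I^B, I^B i}; Luca ∈ {I^A I^A, I^A i}.
Weight each parental genotype pair by prior × P(type-AB child):
  I^B I^B × I^A I^A: posterior weight 4/9.
  I^B I^B × I^A i: posterior weight 2/9.
  I^B i × I^A I^A: posterior weight 2/9.
  I^B i × I^A i: posterior weight 1/9.
Sum the posterior weight over pairs where Ines is I^B i: 1/3.

1/3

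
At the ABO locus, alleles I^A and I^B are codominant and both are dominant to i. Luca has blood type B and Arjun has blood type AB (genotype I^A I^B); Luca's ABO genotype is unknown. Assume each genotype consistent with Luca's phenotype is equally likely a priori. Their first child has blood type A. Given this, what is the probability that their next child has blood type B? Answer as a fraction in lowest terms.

Possible genotypes: Luca ∈ {I^B I^B, I^B i}; Arjun ∈ {I^A I^B}.
Weight each parental genotype pair by prior × P(type-A child):
  I^B i × I^A I^B: posterior weight 1; P(next child type B) = 1/2.
Weighted sum = 1/2.

1/2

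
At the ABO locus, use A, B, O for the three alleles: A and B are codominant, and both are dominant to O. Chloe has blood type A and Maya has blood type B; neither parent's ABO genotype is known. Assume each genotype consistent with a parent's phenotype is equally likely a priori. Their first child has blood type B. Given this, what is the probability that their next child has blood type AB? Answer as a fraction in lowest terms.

Possible genotypes: Chloe ∈ {AA, AO}; Maya ∈ {BB, BO}.
Weight each parental genotype pair by prior × P(type-B child):
  AO × BB: posterior weight 2/3; P(next child type AB) = 1/2.
  AO × BO: posterior weight 1/3; P(next child type AB) = 1/4.
Weighted sum = 5/12.

5/12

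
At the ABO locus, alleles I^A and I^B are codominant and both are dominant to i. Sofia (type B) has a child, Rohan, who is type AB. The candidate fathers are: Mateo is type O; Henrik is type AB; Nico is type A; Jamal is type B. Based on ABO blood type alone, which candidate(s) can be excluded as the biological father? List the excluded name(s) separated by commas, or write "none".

A candidate is excluded only if no genotype consistent with his phenotype could produce a type AB child with a type B mother.
Mateo (type O): no genotype consistent with that phenotype can produce a type-AB child with a type-B mother.
Jamal (type B): no genotype consistent with that phenotype can produce a type-AB child with a type-B mother.

Mateo, Jamal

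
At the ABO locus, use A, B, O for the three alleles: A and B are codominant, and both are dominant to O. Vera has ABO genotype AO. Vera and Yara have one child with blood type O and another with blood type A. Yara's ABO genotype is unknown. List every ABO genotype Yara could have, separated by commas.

AO, BO, OO

For each candidate genotype of Yara, check whether crossing it with AO can produce every observed child phenotype.
  AA → possible child types {A} ✗
  AB → possible child types {A, B, AB} ✗
  AO → possible child types {O, A} ✓
  BB → possible child types {B, AB} ✗
  BO → possible child types {O, A, B, AB} ✓
  OO → possible child types {O, A} ✓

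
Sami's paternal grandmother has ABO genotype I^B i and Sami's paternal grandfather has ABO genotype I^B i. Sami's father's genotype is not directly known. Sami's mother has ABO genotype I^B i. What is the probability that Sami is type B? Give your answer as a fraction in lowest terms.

Sami's father's ABO genotype from I^B i × I^B i: 1/4 I^B I^B, 1/2 I^B i, 1/4 i i.
Crossing each possibility with the mother I^B i and summing P(type B): 1/4·1 + 1/2·3/4 + 1/4·1/2 = 3/4.

3/4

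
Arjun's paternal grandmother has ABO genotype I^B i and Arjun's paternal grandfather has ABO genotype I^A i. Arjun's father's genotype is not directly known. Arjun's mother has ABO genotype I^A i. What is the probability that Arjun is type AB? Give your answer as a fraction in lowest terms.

Arjun's father's ABO genotype from I^B i × I^A i: 1/4 I^A I^B, 1/4 I^A i, 1/4 I^B i, 1/4 i i.
Crossing each possibility with the mother I^A i and summing P(type AB): 1/4·1/4 + 1/4·0 + 1/4·1/4 + 1/4·0 = 1/8.

1/8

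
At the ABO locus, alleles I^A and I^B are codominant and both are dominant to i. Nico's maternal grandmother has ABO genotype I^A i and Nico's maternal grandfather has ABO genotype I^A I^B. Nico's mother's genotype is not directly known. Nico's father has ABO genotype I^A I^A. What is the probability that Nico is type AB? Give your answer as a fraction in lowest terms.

1/4

Nico's mother's ABO genotype from I^A i × I^A I^B: 1/4 I^A I^A, 1/4 I^A I^B, 1/4 I^A i, 1/4 I^B i.
Crossing each possibility with the father I^A I^A and summing P(type AB): 1/4·0 + 1/4·1/2 + 1/4·0 + 1/4·1/2 = 1/4.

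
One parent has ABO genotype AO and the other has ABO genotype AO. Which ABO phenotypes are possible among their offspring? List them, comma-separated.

O, A

Gametes from AO × AO give offspring ABO genotypes AA, AO, OO, i.e. phenotypes O, A.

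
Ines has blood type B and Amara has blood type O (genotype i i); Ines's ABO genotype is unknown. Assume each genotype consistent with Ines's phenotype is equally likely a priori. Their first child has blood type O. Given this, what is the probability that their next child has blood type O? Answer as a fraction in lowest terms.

Possible genotypes: Ines ∈ {I^B I^B, I^B i}; Amara ∈ {i i}.
Weight each parental genotype pair by prior × P(type-O child):
  I^B i × i i: posterior weight 1; P(next child type O) = 1/2.
Weighted sum = 1/2.

1/2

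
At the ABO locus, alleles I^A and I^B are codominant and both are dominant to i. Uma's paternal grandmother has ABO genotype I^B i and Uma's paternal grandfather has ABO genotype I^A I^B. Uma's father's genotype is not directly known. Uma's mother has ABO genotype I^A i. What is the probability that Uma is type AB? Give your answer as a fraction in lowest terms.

1/4

Uma's father's ABO genotype from I^B i × I^A I^B: 1/4 I^A I^B, 1/4 I^A i, 1/4 I^B I^B, 1/4 I^B i.
Crossing each possibility with the mother I^A i and summing P(type AB): 1/4·1/4 + 1/4·0 + 1/4·1/2 + 1/4·1/4 = 1/4.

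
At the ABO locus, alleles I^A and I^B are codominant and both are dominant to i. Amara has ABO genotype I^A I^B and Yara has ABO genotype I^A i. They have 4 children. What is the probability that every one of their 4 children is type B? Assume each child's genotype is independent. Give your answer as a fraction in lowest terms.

ABO cross I^A I^B × I^A i → 1/2 A, 1/4 B, 1/4 AB.
So P(type B) = 1/4 per child.
All 4 independent: (1/4)^4 = 1/256.

1/256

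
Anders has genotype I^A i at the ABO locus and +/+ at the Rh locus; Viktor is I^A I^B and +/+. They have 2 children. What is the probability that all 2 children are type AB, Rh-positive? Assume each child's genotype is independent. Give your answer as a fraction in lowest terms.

ABO cross I^A i × I^A I^B → 1/2 A, 1/4 B, 1/4 AB.
Rh cross +/+ × +/+ → 1 Rh+; so P(type AB, Rh-positive) = 1/4 × 1 = 1/4 per child.
All 2 independent: (1/4)^2 = 1/16.

1/16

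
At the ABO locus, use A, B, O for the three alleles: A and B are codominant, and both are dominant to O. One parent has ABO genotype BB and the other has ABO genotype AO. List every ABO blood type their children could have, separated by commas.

B, AB

Gametes from BB × AO give offspring ABO genotypes AB, BO, i.e. phenotypes B, AB.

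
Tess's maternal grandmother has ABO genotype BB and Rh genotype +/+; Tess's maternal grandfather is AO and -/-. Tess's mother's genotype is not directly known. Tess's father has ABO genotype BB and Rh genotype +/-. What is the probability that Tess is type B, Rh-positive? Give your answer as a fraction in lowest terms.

9/16

Tess's mother's ABO genotype from BB × AO: 1/2 AB, 1/2 BO.
Crossing each possibility with the father BB and summing P(type B): 1/2·1/2 + 1/2·1 = 3/4.
Similarly for Rh via the mother's Rh distribution: P(Rh+) = 3/4.
Independent loci: 3/4 × 3/4 = 9/16.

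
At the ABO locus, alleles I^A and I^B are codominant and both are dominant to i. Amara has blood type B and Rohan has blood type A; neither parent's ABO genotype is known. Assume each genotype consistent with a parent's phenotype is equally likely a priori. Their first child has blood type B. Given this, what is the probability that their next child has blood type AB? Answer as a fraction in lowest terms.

Possible genotypes: Amara ∈ {I^B I^B, I^B i}; Rohan ∈ {I^A I^A, I^A i}.
Weight each parental genotype pair by prior × P(type-B child):
  I^B I^B × I^A i: posterior weight 2/3; P(next child type AB) = 1/2.
  I^B i × I^A i: posterior weight 1/3; P(next child type AB) = 1/4.
Weighted sum = 5/12.

5/12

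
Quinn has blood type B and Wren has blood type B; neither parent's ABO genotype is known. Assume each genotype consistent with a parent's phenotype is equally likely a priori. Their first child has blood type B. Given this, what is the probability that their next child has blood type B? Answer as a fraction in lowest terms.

Possible genotypes: Quinn ∈ {BB, BO}; Wren ∈ {BB, BO}.
Weight each parental genotype pair by prior × P(type-B child):
  BB × BB: posterior weight 4/15; P(next child type B) = 1.
  BB × BO: posterior weight 4/15; P(next child type B) = 1.
  BO × BB: posterior weight 4/15; P(next child type B) = 1.
  BO × BO: posterior weight 1/5; P(next child type B) = 3/4.
Weighted sum = 19/20.

19/20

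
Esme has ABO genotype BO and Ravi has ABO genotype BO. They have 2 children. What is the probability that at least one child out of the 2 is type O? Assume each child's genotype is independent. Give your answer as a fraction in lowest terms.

ABO cross BO × BO → 1/4 O, 3/4 B.
So P(type O) = 1/4 per child.
P(none) = (3/4)^2 = 9/16; P(at least one) = 1 − 9/16 = 7/16.

7/16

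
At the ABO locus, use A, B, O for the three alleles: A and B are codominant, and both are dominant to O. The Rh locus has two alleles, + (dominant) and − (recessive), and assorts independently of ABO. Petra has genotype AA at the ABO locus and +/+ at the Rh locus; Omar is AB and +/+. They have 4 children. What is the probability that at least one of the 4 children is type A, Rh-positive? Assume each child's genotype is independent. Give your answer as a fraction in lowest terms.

ABO cross AA × AB → 1/2 A, 1/2 AB.
Rh cross +/+ × +/+ → 1 Rh+; so P(type A, Rh-positive) = 1/2 × 1 = 1/2 per child.
P(none) = (1/2)^4 = 1/16; P(at least one) = 1 − 1/16 = 15/16.

15/16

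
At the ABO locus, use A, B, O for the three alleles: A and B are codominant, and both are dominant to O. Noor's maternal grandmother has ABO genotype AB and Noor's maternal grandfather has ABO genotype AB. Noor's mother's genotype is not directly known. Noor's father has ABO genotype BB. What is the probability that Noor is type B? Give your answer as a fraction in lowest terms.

Noor's mother's ABO genotype from AB × AB: 1/4 AA, 1/2 AB, 1/4 BB.
Crossing each possibility with the father BB and summing P(type B): 1/4·0 + 1/2·1/2 + 1/4·1 = 1/2.

1/2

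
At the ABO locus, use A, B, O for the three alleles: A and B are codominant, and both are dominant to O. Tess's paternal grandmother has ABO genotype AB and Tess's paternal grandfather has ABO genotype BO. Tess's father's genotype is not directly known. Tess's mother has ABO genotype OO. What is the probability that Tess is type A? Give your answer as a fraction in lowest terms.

Tess's father's ABO genotype from AB × BO: 1/4 AB, 1/4 AO, 1/4 BB, 1/4 BO.
Crossing each possibility with the mother OO and summing P(type A): 1/4·1/2 + 1/4·1/2 + 1/4·0 + 1/4·0 = 1/4.

1/4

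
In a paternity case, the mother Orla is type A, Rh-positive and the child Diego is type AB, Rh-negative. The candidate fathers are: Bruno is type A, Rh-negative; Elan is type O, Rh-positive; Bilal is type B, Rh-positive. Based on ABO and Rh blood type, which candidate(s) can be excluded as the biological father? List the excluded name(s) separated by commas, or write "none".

Bruno, Elan

A candidate is excluded only if no genotype consistent with his phenotype could produce a type AB, Rh-negative child with a type A, Rh-positive mother.
Bruno (type A, Rh-): no genotype consistent with that phenotype can produce a type-AB Rh- child with a type-A mother.
Elan (type O, Rh+): no genotype consistent with that phenotype can produce a type-AB Rh- child with a type-A mother.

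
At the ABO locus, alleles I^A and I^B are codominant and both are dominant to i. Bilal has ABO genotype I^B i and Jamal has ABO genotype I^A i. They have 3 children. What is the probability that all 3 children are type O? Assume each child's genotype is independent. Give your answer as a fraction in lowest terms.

ABO cross I^B i × I^A i → 1/4 O, 1/4 A, 1/4 B, 1/4 AB.
So P(type O) = 1/4 per child.
All 3 independent: (1/4)^3 = 1/64.

1/64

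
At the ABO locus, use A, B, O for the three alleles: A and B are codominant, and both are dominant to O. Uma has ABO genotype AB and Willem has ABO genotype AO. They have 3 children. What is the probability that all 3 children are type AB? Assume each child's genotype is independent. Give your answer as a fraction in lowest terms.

ABO cross AB × AO → 1/2 A, 1/4 B, 1/4 AB.
So P(type AB) = 1/4 per child.
All 3 independent: (1/4)^3 = 1/64.

1/64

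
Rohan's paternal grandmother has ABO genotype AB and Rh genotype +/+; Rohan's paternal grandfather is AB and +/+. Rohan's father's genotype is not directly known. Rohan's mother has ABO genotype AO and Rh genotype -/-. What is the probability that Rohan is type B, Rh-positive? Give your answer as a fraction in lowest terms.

1/4

Rohan's father's ABO genotype from AB × AB: 1/4 AA, 1/2 AB, 1/4 BB.
Crossing each possibility with the mother AO and summing P(type B): 1/4·0 + 1/2·1/4 + 1/4·1/2 = 1/4.
Similarly for Rh via the father's Rh distribution: P(Rh+) = 1.
Independent loci: 1/4 × 1 = 1/4.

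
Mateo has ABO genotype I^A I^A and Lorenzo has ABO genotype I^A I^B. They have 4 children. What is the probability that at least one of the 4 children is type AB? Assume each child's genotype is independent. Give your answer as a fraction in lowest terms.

15/16

ABO cross I^A I^A × I^A I^B → 1/2 A, 1/2 AB.
So P(type AB) = 1/2 per child.
P(none) = (1/2)^4 = 1/16; P(at least one) = 1 − 1/16 = 15/16.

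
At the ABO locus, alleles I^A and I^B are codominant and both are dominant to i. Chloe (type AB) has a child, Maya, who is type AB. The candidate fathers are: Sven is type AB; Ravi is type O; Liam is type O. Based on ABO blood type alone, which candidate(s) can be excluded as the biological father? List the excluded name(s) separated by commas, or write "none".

A candidate is excluded only if no genotype consistent with his phenotype could produce a type AB child with a type AB mother.
Ravi (type O): no genotype consistent with that phenotype can produce a type-AB child with a type-AB mother.
Liam (type O): no genotype consistent with that phenotype can produce a type-AB child with a type-AB mother.

Ravi, Liam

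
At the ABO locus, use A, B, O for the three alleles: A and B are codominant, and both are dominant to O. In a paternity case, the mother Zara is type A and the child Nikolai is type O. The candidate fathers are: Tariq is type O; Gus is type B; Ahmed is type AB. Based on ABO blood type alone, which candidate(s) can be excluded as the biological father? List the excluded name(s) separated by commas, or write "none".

A candidate is excluded only if no genotype consistent with his phenotype could produce a type O child with a type A mother.
Ahmed (type AB): no genotype consistent with that phenotype can produce a type-O child with a type-A mother.

Ahmed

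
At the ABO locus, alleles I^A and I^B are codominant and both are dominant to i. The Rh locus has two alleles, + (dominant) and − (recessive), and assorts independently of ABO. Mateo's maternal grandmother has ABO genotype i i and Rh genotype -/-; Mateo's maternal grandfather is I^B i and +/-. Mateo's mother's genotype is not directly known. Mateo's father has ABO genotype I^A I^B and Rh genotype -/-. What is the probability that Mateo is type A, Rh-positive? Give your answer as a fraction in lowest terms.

Mateo's mother's ABO genotype from i i × I^B i: 1/2 I^B i, 1/2 i i.
Crossing each possibility with the father I^A I^B and summing P(type A): 1/2·1/4 + 1/2·1/2 = 3/8.
Similarly for Rh via the mother's Rh distribution: P(Rh+) = 1/4.
Independent loci: 3/8 × 1/4 = 3/32.

3/32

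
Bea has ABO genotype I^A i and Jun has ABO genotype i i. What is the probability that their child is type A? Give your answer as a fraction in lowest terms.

ABO cross I^A i × i i → offspring phenotypes: 1/2 O, 1/2 A.
So P(type A) = 1/2.

1/2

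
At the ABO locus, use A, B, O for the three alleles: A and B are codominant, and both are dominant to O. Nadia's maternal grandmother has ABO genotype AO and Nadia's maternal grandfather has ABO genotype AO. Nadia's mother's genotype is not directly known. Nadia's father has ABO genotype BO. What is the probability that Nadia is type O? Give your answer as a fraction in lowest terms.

1/4

Nadia's mother's ABO genotype from AO × AO: 1/4 AA, 1/2 AO, 1/4 OO.
Crossing each possibility with the father BO and summing P(type O): 1/4·0 + 1/2·1/4 + 1/4·1/2 = 1/4.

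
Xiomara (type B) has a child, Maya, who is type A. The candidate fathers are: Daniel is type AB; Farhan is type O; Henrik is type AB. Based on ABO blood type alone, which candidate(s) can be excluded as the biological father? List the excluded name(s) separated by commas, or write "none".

A candidate is excluded only if no genotype consistent with his phenotype could produce a type A child with a type B mother.
Farhan (type O): no genotype consistent with that phenotype can produce a type-A child with a type-B mother.

Farhan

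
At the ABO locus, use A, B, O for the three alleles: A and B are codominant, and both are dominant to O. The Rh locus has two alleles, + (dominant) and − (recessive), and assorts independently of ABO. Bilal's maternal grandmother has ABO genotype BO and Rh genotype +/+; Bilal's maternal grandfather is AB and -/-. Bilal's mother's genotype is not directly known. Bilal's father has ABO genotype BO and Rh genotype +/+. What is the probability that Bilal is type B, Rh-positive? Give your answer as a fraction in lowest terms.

Bilal's mother's ABO genotype from BO × AB: 1/4 AB, 1/4 AO, 1/4 BB, 1/4 BO.
Crossing each possibility with the father BO and summing P(type B): 1/4·1/2 + 1/4·1/4 + 1/4·1 + 1/4·3/4 = 5/8.
Similarly for Rh via the mother's Rh distribution: P(Rh+) = 1.
Independent loci: 5/8 × 1 = 5/8.

5/8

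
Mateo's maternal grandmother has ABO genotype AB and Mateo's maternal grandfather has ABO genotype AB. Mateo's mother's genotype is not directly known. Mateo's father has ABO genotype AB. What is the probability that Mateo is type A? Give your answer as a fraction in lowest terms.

Mateo's mother's ABO genotype from AB × AB: 1/4 AA, 1/2 AB, 1/4 BB.
Crossing each possibility with the father AB and summing P(type A): 1/4·1/2 + 1/2·1/4 + 1/4·0 = 1/4.

1/4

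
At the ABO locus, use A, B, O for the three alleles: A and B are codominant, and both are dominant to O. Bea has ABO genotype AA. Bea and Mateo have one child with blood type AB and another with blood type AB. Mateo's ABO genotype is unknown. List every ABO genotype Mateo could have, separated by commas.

For each candidate genotype of Mateo, check whether crossing it with AA can produce every observed child phenotype.
  AA → possible child types {A} ✗
  AB → possible child types {A, AB} ✓
  AO → possible child types {A} ✗
  BB → possible child types {AB} ✓
  BO → possible child types {A, AB} ✓
  OO → possible child types {A} ✗

AB, BB, BO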